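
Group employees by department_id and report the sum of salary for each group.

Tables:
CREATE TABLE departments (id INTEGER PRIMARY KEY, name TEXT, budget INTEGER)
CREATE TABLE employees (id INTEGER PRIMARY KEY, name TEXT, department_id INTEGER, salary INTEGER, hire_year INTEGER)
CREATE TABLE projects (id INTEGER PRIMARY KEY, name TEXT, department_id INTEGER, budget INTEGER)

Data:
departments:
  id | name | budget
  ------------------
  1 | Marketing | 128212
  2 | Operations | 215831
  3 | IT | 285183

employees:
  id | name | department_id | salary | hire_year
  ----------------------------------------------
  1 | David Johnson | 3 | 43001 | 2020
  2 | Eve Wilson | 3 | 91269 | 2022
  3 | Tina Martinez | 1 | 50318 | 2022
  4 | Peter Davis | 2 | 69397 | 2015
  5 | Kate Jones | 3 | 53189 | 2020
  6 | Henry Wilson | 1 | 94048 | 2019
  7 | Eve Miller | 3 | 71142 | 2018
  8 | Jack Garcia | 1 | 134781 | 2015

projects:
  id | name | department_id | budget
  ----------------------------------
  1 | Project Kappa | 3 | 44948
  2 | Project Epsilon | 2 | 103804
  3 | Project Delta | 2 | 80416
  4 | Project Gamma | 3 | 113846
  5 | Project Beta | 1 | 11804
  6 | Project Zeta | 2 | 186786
SELECT department_id, SUM(salary) AS sum_salary FROM employees GROUP BY department_id

Execution result:
department_id | sum_salary
1 | 279147
2 | 69397
3 | 258601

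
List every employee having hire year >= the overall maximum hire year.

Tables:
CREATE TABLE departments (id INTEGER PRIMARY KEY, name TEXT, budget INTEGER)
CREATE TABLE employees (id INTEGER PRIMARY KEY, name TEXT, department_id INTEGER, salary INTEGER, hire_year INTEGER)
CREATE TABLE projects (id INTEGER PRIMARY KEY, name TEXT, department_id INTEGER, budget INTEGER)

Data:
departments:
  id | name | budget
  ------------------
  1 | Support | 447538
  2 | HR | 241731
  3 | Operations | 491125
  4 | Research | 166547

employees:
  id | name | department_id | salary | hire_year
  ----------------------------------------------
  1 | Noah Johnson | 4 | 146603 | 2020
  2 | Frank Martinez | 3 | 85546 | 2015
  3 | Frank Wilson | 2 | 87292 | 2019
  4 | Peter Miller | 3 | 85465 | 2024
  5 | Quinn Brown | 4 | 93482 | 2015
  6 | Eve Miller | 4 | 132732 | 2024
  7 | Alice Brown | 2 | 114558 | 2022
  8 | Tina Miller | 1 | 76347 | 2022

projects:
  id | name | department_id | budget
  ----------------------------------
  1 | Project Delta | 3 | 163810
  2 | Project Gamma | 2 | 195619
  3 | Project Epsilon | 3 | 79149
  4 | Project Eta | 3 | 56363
SELECT name, hire_year FROM employees WHERE hire_year >= (SELECT MAX(hire_year) FROM employees)

Execution result:
name | hire_year
Peter Miller | 2024
Eve Miller | 2024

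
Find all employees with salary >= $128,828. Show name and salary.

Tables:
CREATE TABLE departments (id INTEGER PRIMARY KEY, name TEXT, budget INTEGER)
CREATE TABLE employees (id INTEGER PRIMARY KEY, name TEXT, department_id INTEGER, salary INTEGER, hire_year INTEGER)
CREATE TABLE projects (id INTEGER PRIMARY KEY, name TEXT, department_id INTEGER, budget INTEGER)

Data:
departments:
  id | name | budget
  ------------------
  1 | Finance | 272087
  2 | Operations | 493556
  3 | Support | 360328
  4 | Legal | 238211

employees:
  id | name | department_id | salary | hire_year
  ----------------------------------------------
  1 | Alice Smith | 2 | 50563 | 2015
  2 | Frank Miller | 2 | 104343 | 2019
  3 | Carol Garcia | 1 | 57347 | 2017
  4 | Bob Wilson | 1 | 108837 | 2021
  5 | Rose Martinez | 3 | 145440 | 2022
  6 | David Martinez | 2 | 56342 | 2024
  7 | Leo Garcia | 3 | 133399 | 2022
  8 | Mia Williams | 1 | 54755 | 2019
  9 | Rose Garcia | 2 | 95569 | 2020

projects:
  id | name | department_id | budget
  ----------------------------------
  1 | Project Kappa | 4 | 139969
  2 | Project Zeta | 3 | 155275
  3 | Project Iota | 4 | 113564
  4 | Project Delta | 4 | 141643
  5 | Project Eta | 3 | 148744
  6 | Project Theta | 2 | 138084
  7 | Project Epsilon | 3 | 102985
SELECT name, salary FROM employees WHERE salary >= 128828

Execution result:
name | salary
Rose Martinez | 145440
Leo Garcia | 133399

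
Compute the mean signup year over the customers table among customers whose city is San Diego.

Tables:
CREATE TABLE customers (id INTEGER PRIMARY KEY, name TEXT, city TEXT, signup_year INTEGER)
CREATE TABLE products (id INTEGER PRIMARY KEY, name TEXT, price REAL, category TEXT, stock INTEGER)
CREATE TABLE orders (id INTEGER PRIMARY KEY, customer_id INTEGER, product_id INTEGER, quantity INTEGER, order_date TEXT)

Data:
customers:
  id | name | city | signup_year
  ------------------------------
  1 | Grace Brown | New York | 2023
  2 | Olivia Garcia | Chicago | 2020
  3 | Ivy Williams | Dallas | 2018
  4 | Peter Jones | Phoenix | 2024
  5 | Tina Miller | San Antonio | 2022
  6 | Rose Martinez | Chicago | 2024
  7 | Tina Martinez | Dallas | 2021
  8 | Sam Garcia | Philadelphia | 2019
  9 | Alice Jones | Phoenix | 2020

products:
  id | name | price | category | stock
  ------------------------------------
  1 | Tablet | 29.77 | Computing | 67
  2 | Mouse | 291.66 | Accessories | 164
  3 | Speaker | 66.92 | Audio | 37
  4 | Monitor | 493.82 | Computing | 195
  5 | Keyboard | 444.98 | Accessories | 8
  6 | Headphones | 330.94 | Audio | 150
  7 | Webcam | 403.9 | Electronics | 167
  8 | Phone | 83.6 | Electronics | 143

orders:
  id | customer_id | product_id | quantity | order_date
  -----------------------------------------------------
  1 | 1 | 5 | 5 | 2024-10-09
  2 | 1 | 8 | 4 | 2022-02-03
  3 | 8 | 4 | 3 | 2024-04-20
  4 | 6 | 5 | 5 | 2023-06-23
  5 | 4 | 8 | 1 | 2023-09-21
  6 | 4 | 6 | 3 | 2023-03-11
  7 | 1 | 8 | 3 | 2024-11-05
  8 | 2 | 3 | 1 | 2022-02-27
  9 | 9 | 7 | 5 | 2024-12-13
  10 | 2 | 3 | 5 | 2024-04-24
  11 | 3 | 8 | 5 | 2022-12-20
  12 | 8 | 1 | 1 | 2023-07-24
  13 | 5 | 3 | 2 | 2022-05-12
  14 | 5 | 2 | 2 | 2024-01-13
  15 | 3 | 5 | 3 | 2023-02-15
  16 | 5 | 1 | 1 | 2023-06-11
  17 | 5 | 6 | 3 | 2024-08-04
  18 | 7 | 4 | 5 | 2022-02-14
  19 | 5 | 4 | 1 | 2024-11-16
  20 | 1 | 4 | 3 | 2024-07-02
SELECT AVG(signup_year) FROM customers WHERE city = 'San Diego'

Execution result:
NULL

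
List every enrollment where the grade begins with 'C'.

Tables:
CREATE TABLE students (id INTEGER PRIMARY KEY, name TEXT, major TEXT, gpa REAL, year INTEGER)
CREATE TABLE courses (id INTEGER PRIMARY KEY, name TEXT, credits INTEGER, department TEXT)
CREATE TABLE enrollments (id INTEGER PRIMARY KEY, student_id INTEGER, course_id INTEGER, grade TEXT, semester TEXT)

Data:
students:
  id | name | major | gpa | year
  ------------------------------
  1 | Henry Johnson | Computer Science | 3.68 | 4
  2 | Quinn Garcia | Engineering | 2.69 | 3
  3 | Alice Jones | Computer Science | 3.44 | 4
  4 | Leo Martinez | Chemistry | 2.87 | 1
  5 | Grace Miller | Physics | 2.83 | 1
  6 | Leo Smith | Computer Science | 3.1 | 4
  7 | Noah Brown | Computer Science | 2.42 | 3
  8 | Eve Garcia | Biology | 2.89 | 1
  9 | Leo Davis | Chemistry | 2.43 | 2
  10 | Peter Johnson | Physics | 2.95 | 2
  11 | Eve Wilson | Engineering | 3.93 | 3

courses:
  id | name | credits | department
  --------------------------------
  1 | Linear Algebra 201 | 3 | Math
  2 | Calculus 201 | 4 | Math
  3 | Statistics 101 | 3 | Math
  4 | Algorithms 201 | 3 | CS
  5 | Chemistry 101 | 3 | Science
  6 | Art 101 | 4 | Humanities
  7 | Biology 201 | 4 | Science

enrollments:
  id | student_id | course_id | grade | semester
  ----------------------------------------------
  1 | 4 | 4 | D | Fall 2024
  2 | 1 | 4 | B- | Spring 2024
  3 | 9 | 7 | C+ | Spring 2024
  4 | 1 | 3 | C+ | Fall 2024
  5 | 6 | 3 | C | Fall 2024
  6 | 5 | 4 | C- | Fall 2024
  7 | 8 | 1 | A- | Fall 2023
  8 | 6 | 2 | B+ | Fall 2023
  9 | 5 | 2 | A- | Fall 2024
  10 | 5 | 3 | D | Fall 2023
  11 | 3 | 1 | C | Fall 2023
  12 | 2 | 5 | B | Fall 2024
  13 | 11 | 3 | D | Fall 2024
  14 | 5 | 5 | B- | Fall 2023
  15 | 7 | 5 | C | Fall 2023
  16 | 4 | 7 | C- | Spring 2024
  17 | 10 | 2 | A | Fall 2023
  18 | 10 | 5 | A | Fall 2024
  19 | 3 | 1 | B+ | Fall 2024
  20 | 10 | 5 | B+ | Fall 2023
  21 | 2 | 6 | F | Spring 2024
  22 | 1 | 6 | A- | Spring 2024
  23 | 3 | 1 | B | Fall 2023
SELECT id, grade FROM enrollments WHERE grade LIKE 'C%'

Execution result:
id | grade
3 | C+
4 | C+
5 | C
6 | C-
11 | C
15 | C
16 | C-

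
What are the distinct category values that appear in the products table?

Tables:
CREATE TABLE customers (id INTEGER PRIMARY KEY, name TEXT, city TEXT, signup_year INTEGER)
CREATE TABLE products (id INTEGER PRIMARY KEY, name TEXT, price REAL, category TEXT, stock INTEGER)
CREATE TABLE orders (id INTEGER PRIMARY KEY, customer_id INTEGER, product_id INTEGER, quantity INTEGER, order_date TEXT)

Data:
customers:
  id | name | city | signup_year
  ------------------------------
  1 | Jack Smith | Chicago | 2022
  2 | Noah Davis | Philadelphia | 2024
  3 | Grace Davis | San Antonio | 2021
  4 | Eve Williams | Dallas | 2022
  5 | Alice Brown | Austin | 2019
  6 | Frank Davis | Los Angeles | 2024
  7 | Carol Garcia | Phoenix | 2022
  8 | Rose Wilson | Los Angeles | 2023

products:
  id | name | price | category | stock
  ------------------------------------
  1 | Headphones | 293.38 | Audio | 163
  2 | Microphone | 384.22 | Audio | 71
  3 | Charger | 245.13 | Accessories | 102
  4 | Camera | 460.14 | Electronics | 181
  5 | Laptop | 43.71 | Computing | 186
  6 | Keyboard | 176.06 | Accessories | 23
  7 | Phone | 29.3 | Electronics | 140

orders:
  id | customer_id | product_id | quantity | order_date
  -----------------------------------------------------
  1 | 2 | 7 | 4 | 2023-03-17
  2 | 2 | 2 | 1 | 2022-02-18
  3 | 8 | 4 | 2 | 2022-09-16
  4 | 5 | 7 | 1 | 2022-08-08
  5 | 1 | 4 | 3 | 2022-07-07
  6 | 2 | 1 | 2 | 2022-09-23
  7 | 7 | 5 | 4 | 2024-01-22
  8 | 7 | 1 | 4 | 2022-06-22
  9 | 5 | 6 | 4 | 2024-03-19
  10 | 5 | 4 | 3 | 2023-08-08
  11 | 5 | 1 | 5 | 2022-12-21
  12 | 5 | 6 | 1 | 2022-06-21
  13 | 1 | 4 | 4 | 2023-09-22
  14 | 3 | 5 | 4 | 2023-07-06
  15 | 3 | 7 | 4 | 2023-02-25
SELECT DISTINCT category FROM products

Execution result:
category
Audio
Accessories
Electronics
Computing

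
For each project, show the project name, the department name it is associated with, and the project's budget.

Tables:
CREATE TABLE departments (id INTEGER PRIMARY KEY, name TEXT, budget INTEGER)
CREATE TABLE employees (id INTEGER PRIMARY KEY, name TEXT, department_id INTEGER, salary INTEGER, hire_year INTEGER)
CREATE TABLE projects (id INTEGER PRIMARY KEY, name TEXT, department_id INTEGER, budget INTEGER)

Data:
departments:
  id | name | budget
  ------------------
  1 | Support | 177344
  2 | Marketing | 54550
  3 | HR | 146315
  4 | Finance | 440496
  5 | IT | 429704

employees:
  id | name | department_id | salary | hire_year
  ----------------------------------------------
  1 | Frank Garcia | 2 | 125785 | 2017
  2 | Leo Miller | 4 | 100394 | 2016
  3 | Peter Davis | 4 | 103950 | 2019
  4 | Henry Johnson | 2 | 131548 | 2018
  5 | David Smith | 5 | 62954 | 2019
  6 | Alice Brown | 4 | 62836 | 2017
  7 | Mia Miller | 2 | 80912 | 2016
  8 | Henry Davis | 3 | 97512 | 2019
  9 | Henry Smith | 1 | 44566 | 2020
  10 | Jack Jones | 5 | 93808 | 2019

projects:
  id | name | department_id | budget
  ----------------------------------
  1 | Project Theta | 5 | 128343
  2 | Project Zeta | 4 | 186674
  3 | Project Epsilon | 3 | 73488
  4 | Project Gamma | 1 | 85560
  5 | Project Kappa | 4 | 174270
SELECT c.name, p.name AS department, c.budget FROM projects c JOIN departments p ON c.department_id = p.id

Execution result:
name | department | budget
Project Theta | IT | 128343
Project Zeta | Finance | 186674
Project Epsilon | HR | 73488
Project Gamma | Support | 85560
Project Kappa | Finance | 174270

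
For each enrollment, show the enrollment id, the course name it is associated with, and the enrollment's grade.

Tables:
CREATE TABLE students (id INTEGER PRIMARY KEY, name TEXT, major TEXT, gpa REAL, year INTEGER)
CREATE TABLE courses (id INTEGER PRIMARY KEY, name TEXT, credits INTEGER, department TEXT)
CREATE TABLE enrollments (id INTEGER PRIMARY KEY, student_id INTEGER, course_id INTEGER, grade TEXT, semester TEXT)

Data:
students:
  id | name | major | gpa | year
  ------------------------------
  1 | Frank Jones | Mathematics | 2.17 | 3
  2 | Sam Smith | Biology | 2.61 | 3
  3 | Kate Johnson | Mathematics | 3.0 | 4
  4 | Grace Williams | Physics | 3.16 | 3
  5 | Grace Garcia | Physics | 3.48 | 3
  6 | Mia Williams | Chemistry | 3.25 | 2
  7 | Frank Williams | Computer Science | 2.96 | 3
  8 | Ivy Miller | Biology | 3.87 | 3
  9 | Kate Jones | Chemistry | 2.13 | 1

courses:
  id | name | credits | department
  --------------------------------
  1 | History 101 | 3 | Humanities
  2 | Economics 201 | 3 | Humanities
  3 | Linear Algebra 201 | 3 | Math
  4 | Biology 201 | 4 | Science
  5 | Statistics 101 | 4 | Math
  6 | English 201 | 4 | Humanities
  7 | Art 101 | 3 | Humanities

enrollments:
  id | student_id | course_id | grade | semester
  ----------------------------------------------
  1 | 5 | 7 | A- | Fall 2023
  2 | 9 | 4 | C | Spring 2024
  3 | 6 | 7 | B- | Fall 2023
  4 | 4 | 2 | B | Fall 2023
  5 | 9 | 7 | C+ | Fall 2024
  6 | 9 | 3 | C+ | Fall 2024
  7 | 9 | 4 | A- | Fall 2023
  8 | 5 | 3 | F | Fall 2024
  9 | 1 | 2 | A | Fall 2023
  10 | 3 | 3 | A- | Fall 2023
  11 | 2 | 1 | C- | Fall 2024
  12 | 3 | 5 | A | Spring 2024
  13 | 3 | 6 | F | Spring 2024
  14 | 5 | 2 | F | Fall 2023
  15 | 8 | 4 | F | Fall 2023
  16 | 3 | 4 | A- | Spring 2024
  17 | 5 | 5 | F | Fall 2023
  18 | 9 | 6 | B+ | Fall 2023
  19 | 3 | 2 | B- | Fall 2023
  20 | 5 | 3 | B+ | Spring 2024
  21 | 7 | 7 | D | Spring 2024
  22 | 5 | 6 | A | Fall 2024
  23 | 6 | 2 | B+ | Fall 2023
SELECT c.id, p.name AS course, c.grade FROM enrollments c JOIN courses p ON c.course_id = p.id

Execution result:
id | course | grade
1 | Art 101 | A-
2 | Biology 201 | C
3 | Art 101 | B-
4 | Economics 201 | B
5 | Art 101 | C+
6 | Linear Algebra 201 | C+
7 | Biology 201 | A-
8 | Linear Algebra 201 | F
9 | Economics 201 | A
10 | Linear Algebra 201 | A-
11 | History 101 | C-
12 | Statistics 101 | A
13 | English 201 | F
14 | Economics 201 | F
15 | Biology 201 | F
16 | Biology 201 | A-
17 | Statistics 101 | F
18 | English 201 | B+
19 | Economics 201 | B-
20 | Linear Algebra 201 | B+
21 | Art 101 | D
22 | English 201 | A
23 | Economics 201 | B+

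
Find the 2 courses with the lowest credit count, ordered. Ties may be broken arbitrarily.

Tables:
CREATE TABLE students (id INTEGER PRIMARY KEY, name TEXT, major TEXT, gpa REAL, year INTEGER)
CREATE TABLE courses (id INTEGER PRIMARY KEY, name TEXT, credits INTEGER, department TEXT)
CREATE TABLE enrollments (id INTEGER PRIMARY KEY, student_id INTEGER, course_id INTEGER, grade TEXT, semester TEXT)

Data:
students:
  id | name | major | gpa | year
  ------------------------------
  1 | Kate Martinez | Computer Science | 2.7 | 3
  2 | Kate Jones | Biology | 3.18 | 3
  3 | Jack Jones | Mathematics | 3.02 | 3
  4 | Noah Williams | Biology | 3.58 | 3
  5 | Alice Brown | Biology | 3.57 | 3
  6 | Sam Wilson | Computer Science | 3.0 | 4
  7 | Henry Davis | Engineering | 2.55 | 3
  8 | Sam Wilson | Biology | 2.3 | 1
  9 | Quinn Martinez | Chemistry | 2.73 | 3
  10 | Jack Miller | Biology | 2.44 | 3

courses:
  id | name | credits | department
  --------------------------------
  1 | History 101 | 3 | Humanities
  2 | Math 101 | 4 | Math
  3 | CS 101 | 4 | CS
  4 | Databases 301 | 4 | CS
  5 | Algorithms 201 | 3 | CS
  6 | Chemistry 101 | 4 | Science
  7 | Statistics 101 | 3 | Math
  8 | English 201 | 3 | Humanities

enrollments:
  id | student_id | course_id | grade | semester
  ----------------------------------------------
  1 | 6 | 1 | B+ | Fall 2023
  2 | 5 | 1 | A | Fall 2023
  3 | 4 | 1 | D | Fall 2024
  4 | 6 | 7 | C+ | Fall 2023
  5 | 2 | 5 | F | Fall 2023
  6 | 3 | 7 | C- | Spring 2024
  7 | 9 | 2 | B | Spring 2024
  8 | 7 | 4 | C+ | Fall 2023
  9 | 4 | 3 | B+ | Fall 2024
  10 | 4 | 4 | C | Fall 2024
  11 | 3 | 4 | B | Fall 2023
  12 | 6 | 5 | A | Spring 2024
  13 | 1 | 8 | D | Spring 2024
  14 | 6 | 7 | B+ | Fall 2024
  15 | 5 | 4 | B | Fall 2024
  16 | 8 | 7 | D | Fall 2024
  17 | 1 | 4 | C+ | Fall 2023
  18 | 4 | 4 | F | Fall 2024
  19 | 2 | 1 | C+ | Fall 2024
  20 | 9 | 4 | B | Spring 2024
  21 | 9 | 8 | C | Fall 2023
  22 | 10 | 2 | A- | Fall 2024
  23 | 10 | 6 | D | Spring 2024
SELECT name, credits FROM courses ORDER BY credits ASC LIMIT 2

Execution result:
name | credits
History 101 | 3
Algorithms 201 | 3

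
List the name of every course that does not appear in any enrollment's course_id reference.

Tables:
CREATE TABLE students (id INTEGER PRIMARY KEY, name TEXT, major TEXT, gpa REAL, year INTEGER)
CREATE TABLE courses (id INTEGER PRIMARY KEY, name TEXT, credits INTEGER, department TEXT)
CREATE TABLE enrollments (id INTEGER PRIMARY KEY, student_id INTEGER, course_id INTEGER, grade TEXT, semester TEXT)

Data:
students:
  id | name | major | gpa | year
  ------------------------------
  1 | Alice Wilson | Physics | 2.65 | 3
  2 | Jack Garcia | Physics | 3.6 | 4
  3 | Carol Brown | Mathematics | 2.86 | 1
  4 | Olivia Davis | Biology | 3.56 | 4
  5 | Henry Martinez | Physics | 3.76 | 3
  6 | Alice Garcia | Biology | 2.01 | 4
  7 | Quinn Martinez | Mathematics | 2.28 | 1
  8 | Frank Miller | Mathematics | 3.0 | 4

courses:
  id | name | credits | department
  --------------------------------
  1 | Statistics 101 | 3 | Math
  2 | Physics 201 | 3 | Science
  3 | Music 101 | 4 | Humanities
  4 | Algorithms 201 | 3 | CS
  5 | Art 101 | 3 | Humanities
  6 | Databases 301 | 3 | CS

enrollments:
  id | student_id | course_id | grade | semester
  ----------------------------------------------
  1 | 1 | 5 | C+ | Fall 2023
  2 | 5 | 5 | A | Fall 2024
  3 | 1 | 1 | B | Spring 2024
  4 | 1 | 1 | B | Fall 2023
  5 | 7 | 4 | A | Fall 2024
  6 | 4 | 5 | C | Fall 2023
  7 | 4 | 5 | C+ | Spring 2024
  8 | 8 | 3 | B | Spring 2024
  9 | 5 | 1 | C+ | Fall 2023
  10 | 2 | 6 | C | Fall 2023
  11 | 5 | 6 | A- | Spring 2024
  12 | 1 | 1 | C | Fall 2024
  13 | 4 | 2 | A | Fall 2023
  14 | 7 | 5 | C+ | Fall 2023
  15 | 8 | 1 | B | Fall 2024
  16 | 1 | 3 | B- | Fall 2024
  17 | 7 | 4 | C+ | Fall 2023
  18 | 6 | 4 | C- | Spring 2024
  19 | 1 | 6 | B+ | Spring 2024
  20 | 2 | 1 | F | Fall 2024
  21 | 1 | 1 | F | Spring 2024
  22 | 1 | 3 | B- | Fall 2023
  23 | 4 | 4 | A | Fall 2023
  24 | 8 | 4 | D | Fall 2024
SELECT p.name FROM courses p LEFT JOIN enrollments c ON c.course_id = p.id WHERE c.id IS NULL

Execution result:
(no rows)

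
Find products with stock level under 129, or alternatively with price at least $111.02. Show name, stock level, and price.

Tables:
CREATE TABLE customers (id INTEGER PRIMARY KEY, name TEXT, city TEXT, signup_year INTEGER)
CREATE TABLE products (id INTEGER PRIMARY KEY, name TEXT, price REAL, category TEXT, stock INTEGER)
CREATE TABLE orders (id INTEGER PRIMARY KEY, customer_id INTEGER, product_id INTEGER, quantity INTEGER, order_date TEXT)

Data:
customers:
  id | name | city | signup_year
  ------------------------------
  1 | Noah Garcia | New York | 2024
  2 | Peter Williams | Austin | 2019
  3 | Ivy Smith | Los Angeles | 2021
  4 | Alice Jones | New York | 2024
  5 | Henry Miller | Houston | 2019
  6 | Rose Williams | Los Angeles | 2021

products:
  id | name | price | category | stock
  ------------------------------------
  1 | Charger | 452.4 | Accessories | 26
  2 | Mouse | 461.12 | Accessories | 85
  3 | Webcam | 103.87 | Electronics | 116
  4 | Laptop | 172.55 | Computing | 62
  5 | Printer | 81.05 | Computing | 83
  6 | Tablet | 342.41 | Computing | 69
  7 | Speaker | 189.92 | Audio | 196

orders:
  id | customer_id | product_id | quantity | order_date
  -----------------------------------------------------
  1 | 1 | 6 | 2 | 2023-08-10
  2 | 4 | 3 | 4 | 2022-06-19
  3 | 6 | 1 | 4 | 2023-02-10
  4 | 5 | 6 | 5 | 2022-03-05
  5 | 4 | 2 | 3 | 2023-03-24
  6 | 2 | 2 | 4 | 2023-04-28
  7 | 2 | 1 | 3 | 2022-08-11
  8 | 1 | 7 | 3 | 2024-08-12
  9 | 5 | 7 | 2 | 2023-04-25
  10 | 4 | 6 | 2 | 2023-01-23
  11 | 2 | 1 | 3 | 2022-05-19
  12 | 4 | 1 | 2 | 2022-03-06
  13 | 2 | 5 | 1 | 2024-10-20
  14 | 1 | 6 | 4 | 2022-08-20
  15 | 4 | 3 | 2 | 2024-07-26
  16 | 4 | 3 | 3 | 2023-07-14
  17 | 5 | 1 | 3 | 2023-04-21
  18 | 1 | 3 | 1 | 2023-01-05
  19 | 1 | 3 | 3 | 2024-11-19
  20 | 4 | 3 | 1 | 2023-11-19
SELECT name, stock, price FROM products WHERE stock < 129 OR price >= 111.02

Execution result:
name | stock | price
Charger | 26 | 452.40
Mouse | 85 | 461.12
Webcam | 116 | 103.87
Laptop | 62 | 172.55
Printer | 83 | 81.05
Tablet | 69 | 342.41
Speaker | 196 | 189.92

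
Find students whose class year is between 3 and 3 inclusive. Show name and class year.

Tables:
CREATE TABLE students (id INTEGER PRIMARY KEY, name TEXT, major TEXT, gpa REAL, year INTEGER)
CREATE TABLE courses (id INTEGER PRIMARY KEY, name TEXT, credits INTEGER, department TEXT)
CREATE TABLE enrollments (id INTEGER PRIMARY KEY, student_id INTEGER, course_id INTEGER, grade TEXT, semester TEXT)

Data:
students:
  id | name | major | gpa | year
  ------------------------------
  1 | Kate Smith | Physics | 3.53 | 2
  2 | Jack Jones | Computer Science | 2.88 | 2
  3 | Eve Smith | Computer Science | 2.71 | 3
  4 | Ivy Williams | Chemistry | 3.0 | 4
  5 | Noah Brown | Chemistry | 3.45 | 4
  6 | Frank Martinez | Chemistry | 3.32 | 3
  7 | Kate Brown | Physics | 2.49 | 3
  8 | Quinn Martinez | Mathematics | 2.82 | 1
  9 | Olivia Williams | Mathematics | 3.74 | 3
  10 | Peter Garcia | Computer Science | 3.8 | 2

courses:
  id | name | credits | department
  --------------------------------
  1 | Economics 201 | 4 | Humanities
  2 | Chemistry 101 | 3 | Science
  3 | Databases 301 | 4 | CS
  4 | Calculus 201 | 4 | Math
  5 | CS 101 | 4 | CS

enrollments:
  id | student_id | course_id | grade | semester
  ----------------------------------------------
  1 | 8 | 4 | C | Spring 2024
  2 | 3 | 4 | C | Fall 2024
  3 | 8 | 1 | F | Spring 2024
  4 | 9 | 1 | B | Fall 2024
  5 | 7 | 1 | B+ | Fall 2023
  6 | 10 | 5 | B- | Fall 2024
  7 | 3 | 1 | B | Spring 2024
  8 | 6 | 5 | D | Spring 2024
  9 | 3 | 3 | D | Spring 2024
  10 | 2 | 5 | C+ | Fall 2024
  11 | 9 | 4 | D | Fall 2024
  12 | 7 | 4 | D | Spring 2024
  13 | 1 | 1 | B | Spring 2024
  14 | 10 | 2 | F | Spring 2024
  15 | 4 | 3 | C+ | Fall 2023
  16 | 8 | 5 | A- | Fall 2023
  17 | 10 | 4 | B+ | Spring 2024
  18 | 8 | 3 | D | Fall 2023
SELECT name, year FROM students WHERE year BETWEEN 3 AND 3

Execution result:
name | year
Eve Smith | 3
Frank Martinez | 3
Kate Brown | 3
Olivia Williams | 3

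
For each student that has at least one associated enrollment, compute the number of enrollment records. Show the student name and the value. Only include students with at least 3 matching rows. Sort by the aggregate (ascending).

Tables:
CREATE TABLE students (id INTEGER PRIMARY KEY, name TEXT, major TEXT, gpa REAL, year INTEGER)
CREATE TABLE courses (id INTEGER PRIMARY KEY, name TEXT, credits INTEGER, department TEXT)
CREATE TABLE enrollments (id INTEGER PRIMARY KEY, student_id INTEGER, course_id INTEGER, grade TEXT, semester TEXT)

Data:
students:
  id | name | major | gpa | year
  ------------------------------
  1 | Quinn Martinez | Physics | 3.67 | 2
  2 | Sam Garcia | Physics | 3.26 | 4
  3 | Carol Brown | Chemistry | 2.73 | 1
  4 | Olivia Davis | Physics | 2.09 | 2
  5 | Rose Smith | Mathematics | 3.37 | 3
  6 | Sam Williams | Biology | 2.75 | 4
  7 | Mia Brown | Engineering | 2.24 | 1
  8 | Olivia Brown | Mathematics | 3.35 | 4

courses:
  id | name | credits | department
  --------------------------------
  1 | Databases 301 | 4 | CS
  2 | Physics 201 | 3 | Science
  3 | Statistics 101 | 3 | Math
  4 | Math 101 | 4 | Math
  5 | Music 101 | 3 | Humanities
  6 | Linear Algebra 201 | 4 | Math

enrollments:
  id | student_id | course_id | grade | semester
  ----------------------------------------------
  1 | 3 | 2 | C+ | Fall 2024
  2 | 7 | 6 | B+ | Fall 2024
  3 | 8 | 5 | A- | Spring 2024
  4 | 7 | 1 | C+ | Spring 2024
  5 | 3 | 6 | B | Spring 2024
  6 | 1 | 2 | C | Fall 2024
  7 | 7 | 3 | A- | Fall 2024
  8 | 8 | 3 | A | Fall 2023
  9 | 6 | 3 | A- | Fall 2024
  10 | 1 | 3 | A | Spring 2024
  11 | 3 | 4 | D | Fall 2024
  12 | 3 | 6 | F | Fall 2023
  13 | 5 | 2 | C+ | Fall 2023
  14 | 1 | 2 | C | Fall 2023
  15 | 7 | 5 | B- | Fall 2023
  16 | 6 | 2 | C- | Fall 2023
SELECT p.name, COUNT(*) AS n FROM enrollments c JOIN students p ON c.student_id = p.id GROUP BY p.id, p.name HAVING COUNT(*) >= 3 ORDER BY n ASC

Execution result:
name | n
Quinn Martinez | 3
Carol Brown | 4
Mia Brown | 4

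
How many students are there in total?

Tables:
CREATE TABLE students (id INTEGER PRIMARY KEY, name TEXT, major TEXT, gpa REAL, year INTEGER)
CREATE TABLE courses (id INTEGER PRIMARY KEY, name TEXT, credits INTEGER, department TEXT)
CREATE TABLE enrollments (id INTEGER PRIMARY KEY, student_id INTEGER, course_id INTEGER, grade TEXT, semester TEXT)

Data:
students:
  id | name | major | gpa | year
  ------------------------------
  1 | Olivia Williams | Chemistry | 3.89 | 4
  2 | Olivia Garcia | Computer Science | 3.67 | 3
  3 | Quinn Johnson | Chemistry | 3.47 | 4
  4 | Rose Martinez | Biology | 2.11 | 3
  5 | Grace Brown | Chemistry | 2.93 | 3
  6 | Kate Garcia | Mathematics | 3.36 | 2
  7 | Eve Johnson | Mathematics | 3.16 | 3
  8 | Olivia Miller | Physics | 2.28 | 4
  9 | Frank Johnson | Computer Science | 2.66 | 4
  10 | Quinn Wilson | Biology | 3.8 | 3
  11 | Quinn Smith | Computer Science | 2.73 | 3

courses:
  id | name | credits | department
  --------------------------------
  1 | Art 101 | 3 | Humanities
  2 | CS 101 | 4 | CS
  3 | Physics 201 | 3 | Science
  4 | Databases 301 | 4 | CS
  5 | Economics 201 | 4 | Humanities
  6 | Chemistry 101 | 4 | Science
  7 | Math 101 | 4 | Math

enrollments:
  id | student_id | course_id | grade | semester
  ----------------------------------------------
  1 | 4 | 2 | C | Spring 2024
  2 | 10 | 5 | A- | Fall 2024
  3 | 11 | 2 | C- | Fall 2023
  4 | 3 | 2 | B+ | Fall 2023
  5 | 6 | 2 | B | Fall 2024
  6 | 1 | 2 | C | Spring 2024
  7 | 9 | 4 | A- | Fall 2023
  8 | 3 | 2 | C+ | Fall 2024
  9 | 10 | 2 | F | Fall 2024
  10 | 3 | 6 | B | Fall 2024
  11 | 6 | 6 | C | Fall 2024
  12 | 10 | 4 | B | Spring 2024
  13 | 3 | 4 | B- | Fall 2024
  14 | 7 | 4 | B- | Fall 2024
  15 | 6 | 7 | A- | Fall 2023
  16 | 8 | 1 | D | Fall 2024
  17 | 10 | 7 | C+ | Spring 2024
SELECT COUNT(*) FROM students

Execution result:
11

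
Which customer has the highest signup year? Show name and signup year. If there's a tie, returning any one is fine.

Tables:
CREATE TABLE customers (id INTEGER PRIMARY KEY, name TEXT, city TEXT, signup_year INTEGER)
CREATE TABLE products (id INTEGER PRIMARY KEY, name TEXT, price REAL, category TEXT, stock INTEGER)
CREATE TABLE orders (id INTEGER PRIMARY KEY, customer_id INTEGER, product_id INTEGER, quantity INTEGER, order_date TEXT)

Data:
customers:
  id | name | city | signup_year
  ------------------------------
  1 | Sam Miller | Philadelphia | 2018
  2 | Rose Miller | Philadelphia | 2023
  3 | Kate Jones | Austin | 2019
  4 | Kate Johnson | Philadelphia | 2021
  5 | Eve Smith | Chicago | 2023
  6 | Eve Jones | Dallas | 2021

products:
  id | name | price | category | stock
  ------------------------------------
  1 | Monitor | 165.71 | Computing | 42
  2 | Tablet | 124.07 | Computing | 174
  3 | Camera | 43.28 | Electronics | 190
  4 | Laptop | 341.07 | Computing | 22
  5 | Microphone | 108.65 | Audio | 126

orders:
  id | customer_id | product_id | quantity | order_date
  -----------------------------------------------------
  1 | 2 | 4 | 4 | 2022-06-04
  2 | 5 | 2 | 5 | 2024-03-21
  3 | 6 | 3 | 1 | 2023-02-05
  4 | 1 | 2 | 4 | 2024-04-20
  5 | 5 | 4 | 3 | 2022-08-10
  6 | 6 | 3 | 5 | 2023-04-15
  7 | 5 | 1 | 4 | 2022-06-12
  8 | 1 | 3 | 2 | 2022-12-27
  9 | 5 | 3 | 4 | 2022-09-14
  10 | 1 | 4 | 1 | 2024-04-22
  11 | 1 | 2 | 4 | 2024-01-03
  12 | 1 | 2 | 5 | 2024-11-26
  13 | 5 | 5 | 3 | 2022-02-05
SELECT name, signup_year FROM customers ORDER BY signup_year DESC LIMIT 1

Execution result:
name | signup_year
Rose Miller | 2023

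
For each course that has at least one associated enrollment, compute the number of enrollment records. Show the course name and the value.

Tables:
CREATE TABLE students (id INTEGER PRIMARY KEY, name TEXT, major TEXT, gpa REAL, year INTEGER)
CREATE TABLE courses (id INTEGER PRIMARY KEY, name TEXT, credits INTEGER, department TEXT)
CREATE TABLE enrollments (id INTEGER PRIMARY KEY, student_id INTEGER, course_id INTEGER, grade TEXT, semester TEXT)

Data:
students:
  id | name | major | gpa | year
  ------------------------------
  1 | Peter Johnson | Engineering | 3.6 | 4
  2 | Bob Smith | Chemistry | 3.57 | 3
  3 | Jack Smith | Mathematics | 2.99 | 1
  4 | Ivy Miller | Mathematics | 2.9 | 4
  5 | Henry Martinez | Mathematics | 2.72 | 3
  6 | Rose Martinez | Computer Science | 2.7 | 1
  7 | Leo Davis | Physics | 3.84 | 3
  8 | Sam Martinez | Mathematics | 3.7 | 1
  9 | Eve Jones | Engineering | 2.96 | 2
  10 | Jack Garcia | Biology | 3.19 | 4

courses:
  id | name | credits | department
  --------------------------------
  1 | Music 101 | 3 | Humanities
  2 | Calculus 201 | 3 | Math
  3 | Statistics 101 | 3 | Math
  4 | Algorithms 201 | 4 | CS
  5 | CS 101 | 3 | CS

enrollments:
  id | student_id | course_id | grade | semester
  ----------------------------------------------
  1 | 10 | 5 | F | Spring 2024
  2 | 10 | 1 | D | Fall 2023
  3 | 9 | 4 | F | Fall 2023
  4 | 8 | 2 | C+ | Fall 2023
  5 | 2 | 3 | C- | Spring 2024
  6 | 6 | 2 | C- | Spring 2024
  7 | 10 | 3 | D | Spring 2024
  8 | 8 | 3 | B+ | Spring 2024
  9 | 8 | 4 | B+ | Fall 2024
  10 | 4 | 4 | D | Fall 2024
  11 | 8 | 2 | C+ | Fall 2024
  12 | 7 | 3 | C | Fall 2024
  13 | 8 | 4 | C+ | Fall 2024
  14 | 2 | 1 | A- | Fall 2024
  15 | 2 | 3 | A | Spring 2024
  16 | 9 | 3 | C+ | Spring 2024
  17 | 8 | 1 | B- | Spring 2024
SELECT p.name, COUNT(*) AS n FROM enrollments c JOIN courses p ON c.course_id = p.id GROUP BY p.id, p.name

Execution result:
name | n
Music 101 | 3
Calculus 201 | 3
Statistics 101 | 6
Algorithms 201 | 4
CS 101 | 1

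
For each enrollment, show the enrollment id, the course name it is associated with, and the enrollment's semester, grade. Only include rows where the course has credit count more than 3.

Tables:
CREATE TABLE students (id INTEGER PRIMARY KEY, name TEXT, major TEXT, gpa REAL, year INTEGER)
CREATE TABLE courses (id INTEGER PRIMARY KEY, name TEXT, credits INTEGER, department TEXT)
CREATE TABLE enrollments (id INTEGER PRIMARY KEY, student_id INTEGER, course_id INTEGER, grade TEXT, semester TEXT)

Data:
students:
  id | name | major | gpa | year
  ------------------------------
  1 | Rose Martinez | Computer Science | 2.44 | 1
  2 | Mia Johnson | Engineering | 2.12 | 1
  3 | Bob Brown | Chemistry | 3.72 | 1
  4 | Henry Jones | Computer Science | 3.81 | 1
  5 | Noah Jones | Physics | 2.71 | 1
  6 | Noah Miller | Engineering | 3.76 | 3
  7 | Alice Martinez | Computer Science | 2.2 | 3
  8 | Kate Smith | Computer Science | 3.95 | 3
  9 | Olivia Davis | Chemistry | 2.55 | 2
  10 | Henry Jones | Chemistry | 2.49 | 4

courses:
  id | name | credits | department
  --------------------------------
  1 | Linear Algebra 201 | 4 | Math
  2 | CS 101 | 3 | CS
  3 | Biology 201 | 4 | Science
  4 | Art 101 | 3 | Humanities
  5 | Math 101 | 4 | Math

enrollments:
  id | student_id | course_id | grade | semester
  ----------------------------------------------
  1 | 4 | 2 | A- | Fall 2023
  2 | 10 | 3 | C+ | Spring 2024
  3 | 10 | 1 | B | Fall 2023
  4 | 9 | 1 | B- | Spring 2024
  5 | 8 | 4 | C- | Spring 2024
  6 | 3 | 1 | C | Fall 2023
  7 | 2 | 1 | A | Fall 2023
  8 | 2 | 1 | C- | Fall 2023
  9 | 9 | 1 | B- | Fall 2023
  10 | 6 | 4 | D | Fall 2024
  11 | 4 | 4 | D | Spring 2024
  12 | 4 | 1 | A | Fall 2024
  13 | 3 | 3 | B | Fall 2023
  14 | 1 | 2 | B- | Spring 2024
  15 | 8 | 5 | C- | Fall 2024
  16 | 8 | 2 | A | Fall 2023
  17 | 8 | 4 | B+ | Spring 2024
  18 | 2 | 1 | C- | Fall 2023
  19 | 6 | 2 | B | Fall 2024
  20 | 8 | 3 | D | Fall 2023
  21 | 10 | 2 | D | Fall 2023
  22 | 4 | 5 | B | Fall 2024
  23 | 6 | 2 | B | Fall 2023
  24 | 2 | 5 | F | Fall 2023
SELECT c.id, p.name AS course, c.semester, c.grade FROM enrollments c JOIN courses p ON c.course_id = p.id WHERE p.credits > 3

Execution result:
id | course | semester | grade
2 | Biology 201 | Spring 2024 | C+
3 | Linear Algebra 201 | Fall 2023 | B
4 | Linear Algebra 201 | Spring 2024 | B-
6 | Linear Algebra 201 | Fall 2023 | C
7 | Linear Algebra 201 | Fall 2023 | A
8 | Linear Algebra 201 | Fall 2023 | C-
9 | Linear Algebra 201 | Fall 2023 | B-
12 | Linear Algebra 201 | Fall 2024 | A
13 | Biology 201 | Fall 2023 | B
15 | Math 101 | Fall 2024 | C-
18 | Linear Algebra 201 | Fall 2023 | C-
20 | Biology 201 | Fall 2023 | D
22 | Math 101 | Fall 2024 | B
24 | Math 101 | Fall 2023 | F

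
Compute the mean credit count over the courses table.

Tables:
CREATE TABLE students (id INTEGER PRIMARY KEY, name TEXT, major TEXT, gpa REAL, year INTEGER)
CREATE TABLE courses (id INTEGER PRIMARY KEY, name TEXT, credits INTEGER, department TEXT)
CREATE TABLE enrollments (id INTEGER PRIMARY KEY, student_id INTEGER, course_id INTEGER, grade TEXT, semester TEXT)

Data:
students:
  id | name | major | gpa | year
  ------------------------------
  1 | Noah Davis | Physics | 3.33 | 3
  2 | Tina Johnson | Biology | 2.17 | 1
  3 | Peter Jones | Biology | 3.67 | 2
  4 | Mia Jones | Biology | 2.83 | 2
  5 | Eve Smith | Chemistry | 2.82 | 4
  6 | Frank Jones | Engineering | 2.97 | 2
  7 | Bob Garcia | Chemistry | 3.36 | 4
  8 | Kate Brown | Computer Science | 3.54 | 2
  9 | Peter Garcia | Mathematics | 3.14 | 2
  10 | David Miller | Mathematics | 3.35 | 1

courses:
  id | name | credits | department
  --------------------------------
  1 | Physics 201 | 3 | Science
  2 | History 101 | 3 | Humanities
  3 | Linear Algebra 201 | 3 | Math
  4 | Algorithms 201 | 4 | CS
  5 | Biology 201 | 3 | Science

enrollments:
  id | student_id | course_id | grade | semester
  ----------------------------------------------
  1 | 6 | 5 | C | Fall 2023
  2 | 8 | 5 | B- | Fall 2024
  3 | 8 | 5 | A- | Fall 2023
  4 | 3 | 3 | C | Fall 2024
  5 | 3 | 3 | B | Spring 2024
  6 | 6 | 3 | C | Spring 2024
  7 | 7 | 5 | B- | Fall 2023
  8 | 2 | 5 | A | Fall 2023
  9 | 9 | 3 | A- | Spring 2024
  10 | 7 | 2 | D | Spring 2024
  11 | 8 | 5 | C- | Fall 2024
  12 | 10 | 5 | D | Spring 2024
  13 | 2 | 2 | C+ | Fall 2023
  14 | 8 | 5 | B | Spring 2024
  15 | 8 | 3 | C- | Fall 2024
SELECT AVG(credits) FROM courses

Execution result:
3.20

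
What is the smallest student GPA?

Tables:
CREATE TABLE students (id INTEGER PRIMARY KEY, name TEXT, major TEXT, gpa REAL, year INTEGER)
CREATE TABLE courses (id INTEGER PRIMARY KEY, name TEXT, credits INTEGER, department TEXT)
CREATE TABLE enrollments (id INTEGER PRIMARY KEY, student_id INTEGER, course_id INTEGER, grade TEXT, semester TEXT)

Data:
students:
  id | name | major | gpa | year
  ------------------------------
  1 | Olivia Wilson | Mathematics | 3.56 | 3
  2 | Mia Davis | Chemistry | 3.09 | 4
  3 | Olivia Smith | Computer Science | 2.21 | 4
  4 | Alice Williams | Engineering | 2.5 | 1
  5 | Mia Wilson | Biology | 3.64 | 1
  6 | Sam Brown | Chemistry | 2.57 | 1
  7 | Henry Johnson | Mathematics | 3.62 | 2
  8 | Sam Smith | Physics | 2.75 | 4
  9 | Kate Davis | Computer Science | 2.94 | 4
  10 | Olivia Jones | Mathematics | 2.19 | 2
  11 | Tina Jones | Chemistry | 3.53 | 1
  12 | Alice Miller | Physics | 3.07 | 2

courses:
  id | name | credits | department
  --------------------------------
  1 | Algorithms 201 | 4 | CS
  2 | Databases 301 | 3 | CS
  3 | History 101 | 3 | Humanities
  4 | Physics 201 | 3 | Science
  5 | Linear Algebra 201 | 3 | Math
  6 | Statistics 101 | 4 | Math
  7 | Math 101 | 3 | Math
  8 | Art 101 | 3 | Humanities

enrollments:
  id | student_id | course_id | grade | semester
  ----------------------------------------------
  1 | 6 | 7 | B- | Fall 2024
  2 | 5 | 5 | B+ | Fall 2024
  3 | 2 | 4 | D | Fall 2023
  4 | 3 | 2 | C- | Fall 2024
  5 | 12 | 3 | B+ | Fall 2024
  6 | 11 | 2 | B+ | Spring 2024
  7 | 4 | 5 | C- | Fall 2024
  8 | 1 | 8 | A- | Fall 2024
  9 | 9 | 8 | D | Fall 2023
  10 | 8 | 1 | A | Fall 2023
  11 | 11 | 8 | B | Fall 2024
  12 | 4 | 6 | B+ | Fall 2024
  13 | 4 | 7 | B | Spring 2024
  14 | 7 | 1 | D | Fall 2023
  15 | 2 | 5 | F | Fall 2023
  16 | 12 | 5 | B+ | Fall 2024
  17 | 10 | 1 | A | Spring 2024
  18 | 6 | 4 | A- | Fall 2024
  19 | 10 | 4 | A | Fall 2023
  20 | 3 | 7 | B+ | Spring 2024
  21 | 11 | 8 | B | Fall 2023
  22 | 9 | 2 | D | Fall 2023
SELECT MIN(gpa) FROM students

Execution result:
2.19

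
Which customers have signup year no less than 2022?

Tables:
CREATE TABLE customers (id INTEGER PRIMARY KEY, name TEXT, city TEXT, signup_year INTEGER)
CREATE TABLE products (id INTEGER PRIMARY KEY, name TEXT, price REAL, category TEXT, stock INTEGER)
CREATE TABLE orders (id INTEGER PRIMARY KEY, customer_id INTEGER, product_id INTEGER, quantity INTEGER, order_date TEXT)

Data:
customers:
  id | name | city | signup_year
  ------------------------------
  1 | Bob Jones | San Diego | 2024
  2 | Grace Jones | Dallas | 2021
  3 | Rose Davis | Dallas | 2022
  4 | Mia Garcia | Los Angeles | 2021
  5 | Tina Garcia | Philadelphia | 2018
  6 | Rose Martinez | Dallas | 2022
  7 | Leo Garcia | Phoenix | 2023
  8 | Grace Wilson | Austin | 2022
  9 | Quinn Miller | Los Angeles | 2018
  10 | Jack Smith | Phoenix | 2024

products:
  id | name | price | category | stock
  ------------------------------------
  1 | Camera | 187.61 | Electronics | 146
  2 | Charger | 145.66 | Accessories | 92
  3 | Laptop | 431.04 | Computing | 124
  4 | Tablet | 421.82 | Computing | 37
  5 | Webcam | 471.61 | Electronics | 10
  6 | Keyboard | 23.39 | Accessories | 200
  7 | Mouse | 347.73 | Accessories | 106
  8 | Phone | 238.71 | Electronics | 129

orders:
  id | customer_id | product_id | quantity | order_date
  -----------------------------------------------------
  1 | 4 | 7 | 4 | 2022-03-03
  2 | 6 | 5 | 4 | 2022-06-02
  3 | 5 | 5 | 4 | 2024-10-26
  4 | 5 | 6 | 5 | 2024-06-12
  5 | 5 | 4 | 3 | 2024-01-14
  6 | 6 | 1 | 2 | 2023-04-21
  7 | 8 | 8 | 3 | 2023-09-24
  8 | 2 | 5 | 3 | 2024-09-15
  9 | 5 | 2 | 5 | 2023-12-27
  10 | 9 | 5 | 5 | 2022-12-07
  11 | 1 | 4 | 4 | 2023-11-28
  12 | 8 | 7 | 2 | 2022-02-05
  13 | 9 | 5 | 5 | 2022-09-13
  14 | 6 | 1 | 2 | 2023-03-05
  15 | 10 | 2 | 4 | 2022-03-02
SELECT name, signup_year FROM customers WHERE signup_year >= 2022

Execution result:
name | signup_year
Bob Jones | 2024
Rose Davis | 2022
Rose Martinez | 2022
Leo Garcia | 2023
Grace Wilson | 2022
Jack Smith | 2024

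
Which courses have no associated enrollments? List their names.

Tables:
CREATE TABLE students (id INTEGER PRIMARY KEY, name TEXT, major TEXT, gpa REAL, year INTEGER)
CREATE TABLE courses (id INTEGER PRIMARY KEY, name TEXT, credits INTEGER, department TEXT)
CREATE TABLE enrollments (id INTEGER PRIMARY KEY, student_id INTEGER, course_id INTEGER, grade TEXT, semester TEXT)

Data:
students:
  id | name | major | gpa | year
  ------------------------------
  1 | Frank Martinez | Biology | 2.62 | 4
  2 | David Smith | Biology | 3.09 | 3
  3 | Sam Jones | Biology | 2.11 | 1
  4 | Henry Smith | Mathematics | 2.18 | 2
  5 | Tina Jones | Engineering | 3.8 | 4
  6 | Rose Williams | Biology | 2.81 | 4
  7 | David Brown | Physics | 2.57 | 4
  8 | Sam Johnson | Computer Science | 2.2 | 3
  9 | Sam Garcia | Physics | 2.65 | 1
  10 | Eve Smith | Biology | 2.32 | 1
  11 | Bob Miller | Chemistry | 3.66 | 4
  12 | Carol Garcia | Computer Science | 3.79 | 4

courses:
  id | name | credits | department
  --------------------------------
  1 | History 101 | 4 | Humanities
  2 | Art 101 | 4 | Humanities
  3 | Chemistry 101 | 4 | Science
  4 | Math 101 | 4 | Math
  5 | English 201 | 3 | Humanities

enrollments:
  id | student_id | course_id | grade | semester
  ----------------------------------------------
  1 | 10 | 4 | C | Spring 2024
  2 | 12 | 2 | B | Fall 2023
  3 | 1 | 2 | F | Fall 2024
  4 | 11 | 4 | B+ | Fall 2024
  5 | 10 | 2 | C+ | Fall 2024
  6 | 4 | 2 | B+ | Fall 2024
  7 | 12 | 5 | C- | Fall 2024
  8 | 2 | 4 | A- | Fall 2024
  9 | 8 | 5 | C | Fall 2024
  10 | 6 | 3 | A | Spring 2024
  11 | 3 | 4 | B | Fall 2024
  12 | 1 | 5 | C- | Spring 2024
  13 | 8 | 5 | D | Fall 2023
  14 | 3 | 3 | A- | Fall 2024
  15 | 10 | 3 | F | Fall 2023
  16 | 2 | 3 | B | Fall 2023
SELECT p.name FROM courses p LEFT JOIN enrollments c ON c.course_id = p.id WHERE c.id IS NULL

Execution result:
History 101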